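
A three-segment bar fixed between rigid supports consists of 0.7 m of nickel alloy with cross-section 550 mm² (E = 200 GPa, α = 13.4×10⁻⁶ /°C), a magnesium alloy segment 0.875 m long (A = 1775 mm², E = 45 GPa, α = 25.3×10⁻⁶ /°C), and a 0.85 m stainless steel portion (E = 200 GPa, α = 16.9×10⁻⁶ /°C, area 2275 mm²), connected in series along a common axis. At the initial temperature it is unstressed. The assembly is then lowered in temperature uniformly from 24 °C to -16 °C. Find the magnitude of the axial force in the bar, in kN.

With the walls removed the bar would change length by δ_free = Σ αᵢΔT Lᵢ = 13.4×10⁻⁶×40×700 + 25.3×10⁻⁶×40×875 + 16.9×10⁻⁶×40×850 = 1.835 mm.
The walls prevent any net length change, so an axial force P (same in every segment) develops. Compatibility: P · Σ Lᵢ/(AᵢEᵢ) = δ_free.
Σ Lᵢ/(AᵢEᵢ) = 700/(550×200×10³) + 875/(1775×45×10³) + 850/(2275×200×10³) = 1.919×10⁻⁵ mm/N.
So P = 1.835 / 1.919×10⁻⁵ = 95.66 kN, tensile.

P ≈ 95.7 kN (tensile)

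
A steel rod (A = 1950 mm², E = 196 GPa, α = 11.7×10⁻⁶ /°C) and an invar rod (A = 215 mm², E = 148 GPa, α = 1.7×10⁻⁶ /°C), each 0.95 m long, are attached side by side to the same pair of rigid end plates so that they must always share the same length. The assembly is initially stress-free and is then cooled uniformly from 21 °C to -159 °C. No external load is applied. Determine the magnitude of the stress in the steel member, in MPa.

Equilibrium of a rigid end plate with no external load gives equal and opposite internal forces ±P in the two members. Since α_{steel} > α_{invar}, cooling drives the steel into tension and the invar into compression.
Equating the net (thermal + elastic) strains gives |α₁ − α₂|·ΔT = P·[1/(A₁E₁) + 1/(A₂E₂)].
|α₁ − α₂|·ΔT = 10×10⁻⁶ × 180 = 0.0018.
1/(A₁E₁) + 1/(A₂E₂) = 1/(1950×196×10³) + 1/(215×148×10³) = 3.404×10⁻⁸ N⁻¹.
So P = 0.0018 / 3.404×10⁻⁸ = 52.87 kN.
σ_{steel} = P/A₁ = 52870/1950 = 27.11 MPa, tensile.

σ ≈ 27.1 MPa (tensile)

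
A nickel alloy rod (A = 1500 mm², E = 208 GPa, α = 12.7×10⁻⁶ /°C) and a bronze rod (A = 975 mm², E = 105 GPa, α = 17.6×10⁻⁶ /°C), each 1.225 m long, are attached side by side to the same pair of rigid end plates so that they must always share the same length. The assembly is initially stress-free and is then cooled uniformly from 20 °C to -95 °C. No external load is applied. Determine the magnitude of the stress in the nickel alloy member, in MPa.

σ ≈ 29 MPa (compressive)

Both members must finish at the same length. With the larger α, the bronze tends to over-contract; the plates restrain it, putting the bronze in tension and the nickel alloy in compression. With no external load the two internal forces are equal and opposite, magnitude P.
Compatibility of the two members (thermal + elastic change equal): (α₁ − α₂)ΔT = P·[1/(A₁E₁) + 1/(A₂E₂)].
|α₁ − α₂|·ΔT = 4.9×10⁻⁶ × 115 = 0.0005635.
1/(A₁E₁) + 1/(A₂E₂) = 1/(1500×208×10³) + 1/(975×105×10³) = 1.297×10⁻⁸ N⁻¹.
So P = 0.0005635 / 1.297×10⁻⁸ = 43.44 kN.
σ_{nickel alloy} = P/A₁ = 43440/1500 = 28.96 MPa, compressive.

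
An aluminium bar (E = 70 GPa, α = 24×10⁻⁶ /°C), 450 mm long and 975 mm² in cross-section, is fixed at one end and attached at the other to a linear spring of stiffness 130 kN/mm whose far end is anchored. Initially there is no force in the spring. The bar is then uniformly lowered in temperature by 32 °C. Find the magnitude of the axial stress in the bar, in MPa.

σ ≈ 24.8 MPa (tensile)

If the spring were absent the bar would shorten by αΔT L = 24×10⁻⁶ × 32 × 450 = 0.3456 mm.
With a force P in the spring, the elastic change of the bar is PL/(AE) and that of the spring is P/k; compatibility requires their sum to equal δ_free.
P [ L/(AE) + 1/k ] = δ_free → P [ 450/(975×70×10³) + 1/(130×10³) ] = 0.3456.
P = 0.3456 / 1.429×10⁻⁵ = 24190 N.
σ = P/A = 24190/975 = 24.81 MPa.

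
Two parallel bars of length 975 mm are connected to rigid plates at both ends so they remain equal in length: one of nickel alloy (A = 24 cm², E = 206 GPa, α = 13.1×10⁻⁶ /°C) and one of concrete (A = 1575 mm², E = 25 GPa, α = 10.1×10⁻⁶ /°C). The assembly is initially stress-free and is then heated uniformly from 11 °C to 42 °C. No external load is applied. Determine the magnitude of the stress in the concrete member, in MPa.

σ ≈ 2.15 MPa (tensile)

Both members must finish at the same length. With the larger α, the nickel alloy tends to over-expand; the plates restrain it, putting the nickel alloy in compression and the concrete in tension. With no external load the two internal forces are equal and opposite, magnitude P.
Setting the final lengths equal and cancelling L: (α₁ − α₂)ΔT = P/(A₁E₁) + P/(A₂E₂).
|α₁ − α₂|·ΔT = 3×10⁻⁶ × 31 = 9.3×10⁻⁵.
1/(A₁E₁) + 1/(A₂E₂) = 1/(2400×206×10³) + 1/(1575×25×10³) = 2.742×10⁻⁸ N⁻¹.
P = 9.3×10⁻⁵ / 2.742×10⁻⁸ = 3392 N = 3.392 kN.
σ_{concrete} = P/A₂ = 3392/1575 = 2.153 MPa, tensile.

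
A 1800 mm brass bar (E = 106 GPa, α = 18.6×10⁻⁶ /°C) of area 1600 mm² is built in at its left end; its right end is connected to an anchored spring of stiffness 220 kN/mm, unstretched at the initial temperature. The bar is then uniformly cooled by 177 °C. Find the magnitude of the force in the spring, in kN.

Free thermal contraction: δ_free = αΔT L = 18.6×10⁻⁶ × 177 × 1800 = 5.926 mm.
With a force P in the spring, the elastic change of the bar is PL/(AE) and that of the spring is P/k; compatibility requires their sum to equal δ_free.
So P = δ_free / [L/(AE) + 1/k] = 5.926 / [ 1800/(1600×106×10³) + 1/(220×10³) ].
P = 5.926 / 1.516×10⁻⁵ = 390900 N.

P ≈ 391 kN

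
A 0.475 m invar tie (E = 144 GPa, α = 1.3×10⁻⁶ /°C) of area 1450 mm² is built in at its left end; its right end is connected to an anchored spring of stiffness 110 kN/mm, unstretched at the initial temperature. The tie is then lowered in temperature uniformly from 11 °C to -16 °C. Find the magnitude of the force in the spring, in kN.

P ≈ 1.47 kN

The unrestrained thermal change is αΔT L = 1.3×10⁻⁶ × 27 × 475 = 0.01667 mm.
Let P be the tensile force in the spring. The tie extends elastically by PL/(AE) and the spring stretches by P/k; together these equal δ_free.
P [ L/(AE) + 1/k ] = δ_free → P [ 475/(1450×144×10³) + 1/(110×10³) ] = 0.01667.
P = 0.01667 / 1.137×10⁻⁵ = 1467 N.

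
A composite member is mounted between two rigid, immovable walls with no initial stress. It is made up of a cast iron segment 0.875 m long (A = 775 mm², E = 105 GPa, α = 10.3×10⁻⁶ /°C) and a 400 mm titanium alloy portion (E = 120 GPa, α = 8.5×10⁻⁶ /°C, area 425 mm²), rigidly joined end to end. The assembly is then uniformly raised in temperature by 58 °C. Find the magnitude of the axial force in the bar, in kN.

P ≈ 38.7 kN (compressive)

Free thermal expansion of the whole bar: Σ αᵢΔT Lᵢ = 10.3×10⁻⁶×58×875 + 8.5×10⁻⁶×58×400 = 0.7199 mm.
The rigid supports impose zero overall length change; the single axial force P common to all segments must satisfy P Σ Lᵢ/(AᵢEᵢ) = δ_free.
The series flexibility is Σ Lᵢ/(AᵢEᵢ) = 875/(775×105×10³) + 400/(425×120×10³) = 1.86×10⁻⁵ mm/N.
Hence P = δ_free / Σ(L/AE) = 0.7199/1.86×10⁻⁵ = 38.71 kN (compressive).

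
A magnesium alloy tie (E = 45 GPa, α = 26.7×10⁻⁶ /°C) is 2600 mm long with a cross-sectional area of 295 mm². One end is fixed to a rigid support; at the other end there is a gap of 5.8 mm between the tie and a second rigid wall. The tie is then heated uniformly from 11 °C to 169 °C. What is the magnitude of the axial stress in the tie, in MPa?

σ ≈ 89.5 MPa (compressive)

Free thermal elongation = αΔT L = 26.7×10⁻⁶ × 158 × 2600 = 10.97 mm.
The gap closes (δ_free > 5.8 mm) and the wall then resists a further 10.97 − 5.8 = 5.168 mm of expansion.
Compatibility: PL/(AE) = 5.168 mm, so σ = P/A = E × (5.168/2600) = 89.45 MPa.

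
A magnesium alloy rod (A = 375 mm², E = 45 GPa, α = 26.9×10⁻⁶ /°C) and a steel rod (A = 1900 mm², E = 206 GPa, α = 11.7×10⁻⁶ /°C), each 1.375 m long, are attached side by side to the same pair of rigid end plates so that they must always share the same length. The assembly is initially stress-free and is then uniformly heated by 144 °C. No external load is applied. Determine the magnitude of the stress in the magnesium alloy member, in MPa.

σ ≈ 94.4 MPa (compressive)

Both members must finish at the same length. With the larger α, the magnesium alloy tends to over-expand; the plates restrain it, putting the magnesium alloy in compression and the steel in tension. With no external load the two internal forces are equal and opposite, magnitude P.
Compatibility of the two members (thermal + elastic change equal): (α₁ − α₂)ΔT = P·[1/(A₁E₁) + 1/(A₂E₂)].
|α₁ − α₂|·ΔT = 15.2×10⁻⁶ × 144 = 0.002189.
1/(A₁E₁) + 1/(A₂E₂) = 1/(375×45×10³) + 1/(1900×206×10³) = 6.181×10⁻⁸ N⁻¹.
So P = 0.002189 / 6.181×10⁻⁸ = 35.41 kN.
σ_{magnesium alloy} = P/A₁ = 35410/375 = 94.42 MPa, compressive.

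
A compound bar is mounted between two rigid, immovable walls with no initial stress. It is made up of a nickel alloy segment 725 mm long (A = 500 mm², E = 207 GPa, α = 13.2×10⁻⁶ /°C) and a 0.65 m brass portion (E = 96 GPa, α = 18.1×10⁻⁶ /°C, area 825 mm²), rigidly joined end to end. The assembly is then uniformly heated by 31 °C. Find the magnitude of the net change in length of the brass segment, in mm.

|ΔL| ≈ 0.00789 mm

If the supports were absent, the total length change would be Σ αᵢΔT Lᵢ = 13.2×10⁻⁶×31×725 + 18.1×10⁻⁶×31×650 = 0.6614 mm.
The rigid supports impose zero overall length change; the single axial force P common to all segments must satisfy P Σ Lᵢ/(AᵢEᵢ) = δ_free.
The series flexibility is Σ Lᵢ/(AᵢEᵢ) = 725/(500×207×10³) + 650/(825×96×10³) = 1.521×10⁻⁵ mm/N.
P = 0.6614 / 1.521×10⁻⁵ = 43480 N = 43.48 kN, compressive.
For the brass segment, free thermal change = 18.1×10⁻⁶×31×650 = 0.3647 mm and elastic change from P = 43480×650/(825×96×10³) = 0.3568 mm; these oppose, so the net change is 0.00789 mm (segment lengthens).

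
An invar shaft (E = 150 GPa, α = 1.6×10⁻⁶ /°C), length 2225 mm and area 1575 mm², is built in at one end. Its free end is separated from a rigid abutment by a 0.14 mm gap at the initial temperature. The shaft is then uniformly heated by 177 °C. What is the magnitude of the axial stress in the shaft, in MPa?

σ ≈ 33 MPa (compressive)

Free thermal elongation = αΔT L = 1.6×10⁻⁶ × 177 × 2225 = 0.6301 mm.
The gap closes (δ_free > 0.14 mm) and the wall then resists a further 0.6301 − 0.14 = 0.4901 mm of expansion.
That suppressed elongation corresponds to σ = E·Δ/L = 150×10³ × 0.4901/2225 = 33.04 MPa.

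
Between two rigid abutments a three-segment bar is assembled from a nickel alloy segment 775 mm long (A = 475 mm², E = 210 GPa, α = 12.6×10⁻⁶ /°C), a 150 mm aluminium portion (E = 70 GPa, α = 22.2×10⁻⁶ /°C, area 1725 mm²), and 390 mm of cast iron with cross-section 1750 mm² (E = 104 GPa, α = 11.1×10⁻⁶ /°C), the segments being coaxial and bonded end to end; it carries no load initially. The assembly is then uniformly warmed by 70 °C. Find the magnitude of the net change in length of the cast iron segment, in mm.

Free thermal expansion of the whole bar: Σ αᵢΔT Lᵢ = 12.6×10⁻⁶×70×775 + 22.2×10⁻⁶×70×150 + 11.1×10⁻⁶×70×390 = 1.22 mm.
The walls prevent any net length change, so an axial force P (same in every segment) develops. Compatibility: P · Σ Lᵢ/(AᵢEᵢ) = δ_free.
Σ Lᵢ/(AᵢEᵢ) = 775/(475×210×10³) + 150/(1725×70×10³) + 390/(1750×104×10³) = 1.115×10⁻⁵ mm/N.
Hence P = δ_free / Σ(L/AE) = 1.22/1.115×10⁻⁵ = 109.3 kN (compressive).
For the cast iron segment, free thermal change = 11.1×10⁻⁶×70×390 = 0.303 mm and elastic change from P = 109300×390/(1750×104×10³) = 0.2343 mm; these oppose, so the net change is 0.0687 mm (segment lengthens).

|ΔL| ≈ 0.0687 mm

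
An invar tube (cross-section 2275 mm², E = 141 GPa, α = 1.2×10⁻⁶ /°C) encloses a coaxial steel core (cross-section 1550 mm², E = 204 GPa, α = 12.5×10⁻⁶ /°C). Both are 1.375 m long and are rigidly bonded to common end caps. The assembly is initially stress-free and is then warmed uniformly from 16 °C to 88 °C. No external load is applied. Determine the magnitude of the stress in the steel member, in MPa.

σ ≈ 83.6 MPa (compressive)

Both members must finish at the same length. With the larger α, the steel tends to over-expand; the plates restrain it, putting the steel in compression and the invar in tension. With no external load the two internal forces are equal and opposite, magnitude P.
Setting the final lengths equal and cancelling L: (α₁ − α₂)ΔT = P/(A₁E₁) + P/(A₂E₂).
|α₁ − α₂|·ΔT = 11.3×10⁻⁶ × 72 = 0.0008136.
1/(A₁E₁) + 1/(A₂E₂) = 1/(2275×141×10³) + 1/(1550×204×10³) = 6.28×10⁻⁹ N⁻¹.
P = 0.0008136 / 6.28×10⁻⁹ = 129600 N = 129.6 kN.
σ_{steel} = P/A₂ = 129600/1550 = 83.58 MPa, compressive.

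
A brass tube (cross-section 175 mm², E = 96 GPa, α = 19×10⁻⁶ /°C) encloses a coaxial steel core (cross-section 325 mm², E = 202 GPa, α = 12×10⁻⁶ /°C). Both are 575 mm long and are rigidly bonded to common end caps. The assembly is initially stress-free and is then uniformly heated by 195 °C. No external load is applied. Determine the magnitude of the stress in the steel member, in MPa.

Both members must finish at the same length. With the larger α, the brass tends to over-expand; the plates restrain it, putting the brass in compression and the steel in tension. With no external load the two internal forces are equal and opposite, magnitude P.
Setting the final lengths equal and cancelling L: (α₁ − α₂)ΔT = P/(A₁E₁) + P/(A₂E₂).
|α₁ − α₂|·ΔT = 7×10⁻⁶ × 195 = 0.001365.
1/(A₁E₁) + 1/(A₂E₂) = 1/(175×96×10³) + 1/(325×202×10³) = 7.476×10⁻⁸ N⁻¹.
So P = 0.001365 / 7.476×10⁻⁸ = 18.26 kN.
σ_{steel} = P/A₂ = 18260/325 = 56.18 MPa, tensile.

σ ≈ 56.2 MPa (tensile)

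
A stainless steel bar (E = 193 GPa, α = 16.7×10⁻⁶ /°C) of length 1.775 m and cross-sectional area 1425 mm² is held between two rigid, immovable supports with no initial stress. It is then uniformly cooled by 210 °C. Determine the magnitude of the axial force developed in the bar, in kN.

P ≈ 965 kN (tensile)

With zero net strain, σ = E·αΔT = 193 GPa × 16.7×10⁻⁶ × 210 = 676.9 MPa.
Axial force P = σA = 676.9 × 1425 = 964500 N = 964.5 kN, tensile.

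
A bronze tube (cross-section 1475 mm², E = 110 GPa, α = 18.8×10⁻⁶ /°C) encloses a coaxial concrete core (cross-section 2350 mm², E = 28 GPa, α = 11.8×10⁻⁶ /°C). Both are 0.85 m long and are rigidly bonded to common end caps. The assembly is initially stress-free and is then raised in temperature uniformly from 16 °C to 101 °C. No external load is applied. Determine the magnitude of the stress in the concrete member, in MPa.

The bronze has the larger α, so on heating it would change length more than the concrete if both were free. The rigid plates force a common final length, so the bronze is put into compression and the concrete into tension, with equal and opposite forces P (no external load).
Equating the net (thermal + elastic) strains gives |α₁ − α₂|·ΔT = P·[1/(A₁E₁) + 1/(A₂E₂)].
|α₁ − α₂|·ΔT = 7×10⁻⁶ × 85 = 0.000595.
1/(A₁E₁) + 1/(A₂E₂) = 1/(1475×110×10³) + 1/(2350×28×10³) = 2.136×10⁻⁸ N⁻¹.
So P = 0.000595 / 2.136×10⁻⁸ = 27.85 kN.
σ_{concrete} = P/A₂ = 27850/2350 = 11.85 MPa, tensile.

σ ≈ 11.9 MPa (tensile)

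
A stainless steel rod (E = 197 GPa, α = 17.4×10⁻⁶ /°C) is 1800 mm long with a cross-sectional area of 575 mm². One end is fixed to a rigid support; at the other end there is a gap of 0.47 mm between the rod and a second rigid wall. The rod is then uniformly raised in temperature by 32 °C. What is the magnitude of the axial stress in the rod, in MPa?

If the wall were absent the rod would grow by αΔT L = 17.4×10⁻⁶ × 32 × 1800 = 1.002 mm.
This exceeds the 0.47 mm gap, so the wall pushes back. The portion of expansion that must be recovered elastically is δ_free − gap = 1.002 − 0.47 = 0.5322 mm.
Compatibility: PL/(AE) = 0.5322 mm, so σ = P/A = E × (0.5322/1800) = 58.25 MPa.

σ ≈ 58.3 MPa (compressive)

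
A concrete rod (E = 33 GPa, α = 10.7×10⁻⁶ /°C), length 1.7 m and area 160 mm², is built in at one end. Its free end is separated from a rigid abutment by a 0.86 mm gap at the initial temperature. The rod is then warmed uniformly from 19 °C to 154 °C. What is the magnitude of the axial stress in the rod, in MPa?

If the wall were absent the rod would grow by αΔT L = 10.7×10⁻⁶ × 135 × 1700 = 2.456 mm.
The gap closes (δ_free > 0.86 mm) and the wall then resists a further 2.456 − 0.86 = 1.596 mm of expansion.
So σ = E(δ_free − g)/L = 33×10³ × 1.596/1700 = 30.97 MPa.

σ ≈ 31 MPa (compressive)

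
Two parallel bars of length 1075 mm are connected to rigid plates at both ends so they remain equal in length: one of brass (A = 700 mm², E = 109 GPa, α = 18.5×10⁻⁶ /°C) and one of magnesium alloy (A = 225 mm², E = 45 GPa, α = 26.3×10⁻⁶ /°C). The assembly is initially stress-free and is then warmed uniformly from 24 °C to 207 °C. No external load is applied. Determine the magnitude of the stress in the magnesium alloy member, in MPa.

σ ≈ 56.7 MPa (compressive)

The magnesium alloy has the larger α, so on heating it would change length more than the brass if both were free. The rigid plates force a common final length, so the magnesium alloy is put into compression and the brass into tension, with equal and opposite forces P (no external load).
Compatibility of the two members (thermal + elastic change equal): (α₁ − α₂)ΔT = P·[1/(A₁E₁) + 1/(A₂E₂)].
|α₁ − α₂|·ΔT = 7.8×10⁻⁶ × 183 = 0.001427.
1/(A₁E₁) + 1/(A₂E₂) = 1/(700×109×10³) + 1/(225×45×10³) = 1.119×10⁻⁷ N⁻¹.
So P = 0.001427 / 1.119×10⁻⁷ = 12.76 kN.
σ_{magnesium alloy} = P/A₂ = 12760/225 = 56.71 MPa, compressive.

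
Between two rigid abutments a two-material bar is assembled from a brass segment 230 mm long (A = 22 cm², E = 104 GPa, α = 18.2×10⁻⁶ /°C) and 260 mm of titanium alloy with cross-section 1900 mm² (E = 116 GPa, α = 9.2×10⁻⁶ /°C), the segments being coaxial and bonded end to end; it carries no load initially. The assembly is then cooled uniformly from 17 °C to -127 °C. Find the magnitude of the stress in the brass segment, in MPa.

If the supports were absent, the total length change would be Σ αᵢΔT Lᵢ = 18.2×10⁻⁶×144×230 + 9.2×10⁻⁶×144×260 = 0.9472 mm.
Since the ends are fixed, an axial force P builds up, equal in every segment, with P · Σ Lᵢ/(AᵢEᵢ) = δ_free.
The series flexibility is Σ Lᵢ/(AᵢEᵢ) = 230/(2200×104×10³) + 260/(1900×116×10³) = 2.185×10⁻⁶ mm/N.
Hence P = δ_free / Σ(L/AE) = 0.9472/2.185×10⁻⁶ = 433.5 kN (tensile).
σ_{brass} = P / A = 433500 / 2200 = 197.1 MPa.

σ ≈ 197 MPa (tensile)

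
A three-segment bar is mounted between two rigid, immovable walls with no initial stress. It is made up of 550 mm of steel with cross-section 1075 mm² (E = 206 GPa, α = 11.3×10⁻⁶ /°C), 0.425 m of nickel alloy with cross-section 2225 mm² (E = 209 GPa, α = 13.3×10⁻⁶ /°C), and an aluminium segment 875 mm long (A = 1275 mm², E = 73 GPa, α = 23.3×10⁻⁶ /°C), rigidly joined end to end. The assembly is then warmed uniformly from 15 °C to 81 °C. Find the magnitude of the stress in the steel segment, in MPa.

Free thermal expansion of the whole bar: Σ αᵢΔT Lᵢ = 11.3×10⁻⁶×66×550 + 13.3×10⁻⁶×66×425 + 23.3×10⁻⁶×66×875 = 2.129 mm.
The walls prevent any net length change, so an axial force P (same in every segment) develops. Compatibility: P · Σ Lᵢ/(AᵢEᵢ) = δ_free.
The series flexibility is Σ Lᵢ/(AᵢEᵢ) = 550/(1075×206×10³) + 425/(2225×209×10³) + 875/(1275×73×10³) = 1.28×10⁻⁵ mm/N.
Hence P = δ_free / Σ(L/AE) = 2.129/1.28×10⁻⁵ = 166.3 kN (compressive).
σ_{steel} = P / A = 166300 / 1075 = 154.7 MPa.

σ ≈ 155 MPa (compressive)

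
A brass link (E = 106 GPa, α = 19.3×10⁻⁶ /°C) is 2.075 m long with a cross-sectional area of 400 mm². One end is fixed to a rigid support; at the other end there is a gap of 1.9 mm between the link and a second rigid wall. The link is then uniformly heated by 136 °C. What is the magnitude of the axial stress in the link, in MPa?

σ ≈ 181 MPa (compressive)

Free thermal elongation = αΔT L = 19.3×10⁻⁶ × 136 × 2075 = 5.446 mm.
After closing the 1.9 mm clearance, 5.446 − 1.9 = 3.546 mm of expansion remains to be suppressed by the wall.
So σ = E(δ_free − g)/L = 106×10³ × 3.546/2075 = 181.2 MPa.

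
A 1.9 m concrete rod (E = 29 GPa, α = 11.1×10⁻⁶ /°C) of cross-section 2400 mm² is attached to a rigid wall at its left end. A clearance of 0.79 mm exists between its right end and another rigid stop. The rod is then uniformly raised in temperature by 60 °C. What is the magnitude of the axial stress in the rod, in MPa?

Unrestrained expansion: δ_free = αΔT L = 11.1×10⁻⁶ × 60 × 1900 = 1.265 mm.
After closing the 0.79 mm clearance, 1.265 − 0.79 = 0.4754 mm of expansion remains to be suppressed by the wall.
That suppressed elongation corresponds to σ = E·Δ/L = 29×10³ × 0.4754/1900 = 7.256 MPa.

σ ≈ 7.26 MPa (compressive)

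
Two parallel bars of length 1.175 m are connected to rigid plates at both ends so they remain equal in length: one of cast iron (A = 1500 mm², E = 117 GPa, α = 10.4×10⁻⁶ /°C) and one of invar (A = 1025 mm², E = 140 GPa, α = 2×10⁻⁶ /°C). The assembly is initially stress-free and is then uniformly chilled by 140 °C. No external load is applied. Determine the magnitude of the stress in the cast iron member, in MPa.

The cast iron has the larger α, so on cooling it would change length more than the invar if both were free. The rigid plates force a common final length, so the cast iron is put into tension and the invar into compression, with equal and opposite forces P (no external load).
Compatibility of the two members (thermal + elastic change equal): (α₁ − α₂)ΔT = P·[1/(A₁E₁) + 1/(A₂E₂)].
|α₁ − α₂|·ΔT = 8.4×10⁻⁶ × 140 = 0.001176.
1/(A₁E₁) + 1/(A₂E₂) = 1/(1500×117×10³) + 1/(1025×140×10³) = 1.267×10⁻⁸ N⁻¹.
P = 0.001176 / 1.267×10⁻⁸ = 92840 N = 92.84 kN.
σ_{cast iron} = P/A₁ = 92840/1500 = 61.89 MPa, tensile.

σ ≈ 61.9 MPa (tensile)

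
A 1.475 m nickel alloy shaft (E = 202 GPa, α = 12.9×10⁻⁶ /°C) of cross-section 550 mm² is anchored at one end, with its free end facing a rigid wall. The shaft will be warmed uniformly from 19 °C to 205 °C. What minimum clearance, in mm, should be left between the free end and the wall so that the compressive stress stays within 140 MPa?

g ≈ 2.52 mm

With no wall the shaft would lengthen by αΔT L = 12.9×10⁻⁶ × 186 × 1475 = 3.539 mm.
At the allowable stress the elastic shortening the wall may impose is σL/E = 140 × 1475 / (202×10³) = 1.022 mm.
The gap must absorb the remainder: g_min = 3.539 − 1.022 = 2.517 mm.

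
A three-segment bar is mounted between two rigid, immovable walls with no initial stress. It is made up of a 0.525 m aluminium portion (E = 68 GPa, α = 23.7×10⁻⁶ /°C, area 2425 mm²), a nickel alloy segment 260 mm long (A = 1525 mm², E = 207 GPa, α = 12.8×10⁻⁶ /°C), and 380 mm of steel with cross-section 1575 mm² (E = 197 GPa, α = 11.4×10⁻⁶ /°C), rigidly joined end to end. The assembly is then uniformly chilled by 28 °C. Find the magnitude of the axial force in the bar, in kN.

P ≈ 108 kN (tensile)

With the walls removed the bar would change length by δ_free = Σ αᵢΔT Lᵢ = 23.7×10⁻⁶×28×525 + 12.8×10⁻⁶×28×260 + 11.4×10⁻⁶×28×380 = 0.5629 mm.
The walls prevent any net length change, so an axial force P (same in every segment) develops. Compatibility: P · Σ Lᵢ/(AᵢEᵢ) = δ_free.
The series flexibility is Σ Lᵢ/(AᵢEᵢ) = 525/(2425×68×10³) + 260/(1525×207×10³) + 380/(1575×197×10³) = 5.232×10⁻⁶ mm/N.
P = 0.5629 / 5.232×10⁻⁶ = 107600 N = 107.6 kN, tensile.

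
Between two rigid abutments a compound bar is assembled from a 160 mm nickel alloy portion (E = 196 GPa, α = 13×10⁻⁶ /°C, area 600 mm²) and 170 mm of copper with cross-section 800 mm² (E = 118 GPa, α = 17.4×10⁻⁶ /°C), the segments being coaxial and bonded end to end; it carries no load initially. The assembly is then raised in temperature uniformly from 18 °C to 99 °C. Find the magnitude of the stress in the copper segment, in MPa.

σ ≈ 161 MPa (compressive)

With the walls removed the bar would change length by δ_free = Σ αᵢΔT Lᵢ = 13×10⁻⁶×81×160 + 17.4×10⁻⁶×81×170 = 0.4081 mm.
The rigid supports impose zero overall length change; the single axial force P common to all segments must satisfy P Σ Lᵢ/(AᵢEᵢ) = δ_free.
The series flexibility is Σ Lᵢ/(AᵢEᵢ) = 160/(600×196×10³) + 170/(800×118×10³) = 3.161×10⁻⁶ mm/N.
P = 0.4081 / 3.161×10⁻⁶ = 129100 N = 129.1 kN, compressive.
σ_{copper} = P / A = 129100 / 800 = 161.4 MPa.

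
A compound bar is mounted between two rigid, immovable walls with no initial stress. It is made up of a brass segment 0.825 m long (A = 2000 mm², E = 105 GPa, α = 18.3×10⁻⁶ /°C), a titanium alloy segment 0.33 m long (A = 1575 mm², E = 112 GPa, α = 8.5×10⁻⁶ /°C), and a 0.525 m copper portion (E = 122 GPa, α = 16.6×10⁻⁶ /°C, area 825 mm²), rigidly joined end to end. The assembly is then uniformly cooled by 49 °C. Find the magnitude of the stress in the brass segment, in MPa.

σ ≈ 59.2 MPa (tensile)

If the supports were absent, the total length change would be Σ αᵢΔT Lᵢ = 18.3×10⁻⁶×49×825 + 8.5×10⁻⁶×49×330 + 16.6×10⁻⁶×49×525 = 1.304 mm.
The rigid supports impose zero overall length change; the single axial force P common to all segments must satisfy P Σ Lᵢ/(AᵢEᵢ) = δ_free.
Σ Lᵢ/(AᵢEᵢ) = 825/(2000×105×10³) + 330/(1575×112×10³) + 525/(825×122×10³) = 1.102×10⁻⁵ mm/N.
P = 1.304 / 1.102×10⁻⁵ = 118400 N = 118.4 kN, tensile.
σ_{brass} = P / A = 118400 / 2000 = 59.2 MPa.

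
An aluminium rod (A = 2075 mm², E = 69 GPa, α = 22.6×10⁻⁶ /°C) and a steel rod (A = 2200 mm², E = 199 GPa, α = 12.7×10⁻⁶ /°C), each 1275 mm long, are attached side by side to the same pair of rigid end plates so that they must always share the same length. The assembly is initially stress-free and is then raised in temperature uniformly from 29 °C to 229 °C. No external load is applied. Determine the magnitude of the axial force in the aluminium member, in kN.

P ≈ 214 kN (compressive in the aluminium)

Both members must finish at the same length. With the larger α, the aluminium tends to over-expand; the plates restrain it, putting the aluminium in compression and the steel in tension. With no external load the two internal forces are equal and opposite, magnitude P.
Setting the final lengths equal and cancelling L: (α₁ − α₂)ΔT = P/(A₁E₁) + P/(A₂E₂).
|α₁ − α₂|·ΔT = 9.9×10⁻⁶ × 200 = 0.00198.
1/(A₁E₁) + 1/(A₂E₂) = 1/(2075×69×10³) + 1/(2200×199×10³) = 9.269×10⁻⁹ N⁻¹.
P = 0.00198 / 9.269×10⁻⁹ = 213600 N = 213.6 kN.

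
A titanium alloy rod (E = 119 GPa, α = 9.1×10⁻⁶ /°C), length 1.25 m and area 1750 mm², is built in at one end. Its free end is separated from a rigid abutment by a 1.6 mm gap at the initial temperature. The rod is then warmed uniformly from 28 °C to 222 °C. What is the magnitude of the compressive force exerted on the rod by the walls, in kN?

If the wall were absent the rod would grow by αΔT L = 9.1×10⁻⁶ × 194 × 1250 = 2.207 mm.
The gap closes (δ_free > 1.6 mm) and the wall then resists a further 2.207 − 1.6 = 0.6067 mm of expansion.
Compatibility: PL/(AE) = 0.6067 mm, so σ = P/A = E × (0.6067/1250) = 57.76 MPa.
P = σA = 57.76 × 1750 = 101.1 kN.

P ≈ 101 kN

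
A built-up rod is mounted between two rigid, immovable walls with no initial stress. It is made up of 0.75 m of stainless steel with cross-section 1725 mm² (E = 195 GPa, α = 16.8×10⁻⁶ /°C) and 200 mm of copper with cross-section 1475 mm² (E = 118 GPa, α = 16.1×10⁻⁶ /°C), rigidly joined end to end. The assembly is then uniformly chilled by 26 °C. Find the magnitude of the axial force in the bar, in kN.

If the supports were absent, the total length change would be Σ αᵢΔT Lᵢ = 16.8×10⁻⁶×26×750 + 16.1×10⁻⁶×26×200 = 0.4113 mm.
Since the ends are fixed, an axial force P builds up, equal in every segment, with P · Σ Lᵢ/(AᵢEᵢ) = δ_free.
The series flexibility is Σ Lᵢ/(AᵢEᵢ) = 750/(1725×195×10³) + 200/(1475×118×10³) = 3.379×10⁻⁶ mm/N.
So P = 0.4113 / 3.379×10⁻⁶ = 121.7 kN, tensile.

P ≈ 122 kN (tensile)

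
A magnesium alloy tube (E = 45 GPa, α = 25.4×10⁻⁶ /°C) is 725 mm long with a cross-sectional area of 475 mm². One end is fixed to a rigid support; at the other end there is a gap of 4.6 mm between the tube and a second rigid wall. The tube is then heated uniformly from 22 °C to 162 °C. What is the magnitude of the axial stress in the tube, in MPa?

σ ≈ 0 MPa

Unrestrained expansion: δ_free = αΔT L = 25.4×10⁻⁶ × 140 × 725 = 2.578 mm.
This is smaller than the 4.6 mm clearance, so the tube expands freely without reaching the stop — the stress is zero.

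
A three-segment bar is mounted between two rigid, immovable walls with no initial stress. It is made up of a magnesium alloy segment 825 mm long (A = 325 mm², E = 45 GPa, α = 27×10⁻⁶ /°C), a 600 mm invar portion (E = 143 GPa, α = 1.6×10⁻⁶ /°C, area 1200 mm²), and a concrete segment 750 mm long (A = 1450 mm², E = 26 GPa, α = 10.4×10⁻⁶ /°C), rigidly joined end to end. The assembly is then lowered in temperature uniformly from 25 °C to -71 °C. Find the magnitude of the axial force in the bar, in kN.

P ≈ 37.3 kN (tensile)

If the supports were absent, the total length change would be Σ αᵢΔT Lᵢ = 27×10⁻⁶×96×825 + 1.6×10⁻⁶×96×600 + 10.4×10⁻⁶×96×750 = 2.979 mm.
The walls prevent any net length change, so an axial force P (same in every segment) develops. Compatibility: P · Σ Lᵢ/(AᵢEᵢ) = δ_free.
The series flexibility is Σ Lᵢ/(AᵢEᵢ) = 825/(325×45×10³) + 600/(1200×143×10³) + 750/(1450×26×10³) = 7.98×10⁻⁵ mm/N.
P = 2.979 / 7.98×10⁻⁵ = 37340 N = 37.34 kN, tensile.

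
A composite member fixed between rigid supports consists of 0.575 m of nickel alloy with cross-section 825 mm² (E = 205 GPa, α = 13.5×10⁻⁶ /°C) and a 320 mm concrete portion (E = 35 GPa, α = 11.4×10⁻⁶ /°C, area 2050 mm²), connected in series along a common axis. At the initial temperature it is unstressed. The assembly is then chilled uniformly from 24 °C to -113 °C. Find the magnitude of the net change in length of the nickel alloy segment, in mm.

|ΔL| ≈ 0.387 mm

If the supports were absent, the total length change would be Σ αᵢΔT Lᵢ = 13.5×10⁻⁶×137×575 + 11.4×10⁻⁶×137×320 = 1.563 mm.
The walls prevent any net length change, so an axial force P (same in every segment) develops. Compatibility: P · Σ Lᵢ/(AᵢEᵢ) = δ_free.
Σ Lᵢ/(AᵢEᵢ) = 575/(825×205×10³) + 320/(2050×35×10³) = 7.86×10⁻⁶ mm/N.
P = 1.563 / 7.86×10⁻⁶ = 198900 N = 198.9 kN, tensile.
For the nickel alloy segment, free thermal change = 13.5×10⁻⁶×137×575 = 1.063 mm and elastic change from P = 198900×575/(825×205×10³) = 0.6762 mm; these oppose, so the net change is 0.387 mm (segment shortens).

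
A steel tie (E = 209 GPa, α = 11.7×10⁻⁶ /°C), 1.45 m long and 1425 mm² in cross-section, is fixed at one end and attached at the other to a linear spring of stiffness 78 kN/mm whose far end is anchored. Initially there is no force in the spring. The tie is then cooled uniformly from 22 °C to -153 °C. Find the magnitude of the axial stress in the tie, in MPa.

σ ≈ 118 MPa (tensile)

The unrestrained thermal change is αΔT L = 11.7×10⁻⁶ × 175 × 1450 = 2.969 mm.
Let P be the tensile force in the spring. The tie extends elastically by PL/(AE) and the spring stretches by P/k; together these equal δ_free.
So P = δ_free / [L/(AE) + 1/k] = 2.969 / [ 1450/(1425×209×10³) + 1/(78×10³) ].
P = 2.969 / 1.769×10⁻⁵ = 167800 N.
σ = P/A = 167800/1425 = 117.8 MPa.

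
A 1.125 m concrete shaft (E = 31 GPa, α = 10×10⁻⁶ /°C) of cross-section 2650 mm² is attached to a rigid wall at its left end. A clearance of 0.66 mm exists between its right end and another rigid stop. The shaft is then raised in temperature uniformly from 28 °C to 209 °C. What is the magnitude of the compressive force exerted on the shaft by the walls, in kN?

Free thermal elongation = αΔT L = 10×10⁻⁶ × 181 × 1125 = 2.036 mm.
This exceeds the 0.66 mm gap, so the wall pushes back. The portion of expansion that must be recovered elastically is δ_free − gap = 2.036 − 0.66 = 1.376 mm.
So σ = E(δ_free − g)/L = 31×10³ × 1.376/1125 = 37.92 MPa.
P = σA = 37.92 × 2650 = 100.5 kN.

P ≈ 100 kN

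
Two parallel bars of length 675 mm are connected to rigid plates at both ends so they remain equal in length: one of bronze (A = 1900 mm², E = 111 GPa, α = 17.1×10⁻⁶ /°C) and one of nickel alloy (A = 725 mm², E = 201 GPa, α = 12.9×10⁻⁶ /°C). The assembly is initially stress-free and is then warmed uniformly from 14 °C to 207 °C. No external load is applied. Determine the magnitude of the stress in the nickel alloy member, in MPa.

Equilibrium of a rigid end plate with no external load gives equal and opposite internal forces ±P in the two members. Since α_{bronze} > α_{nickel alloy}, heating drives the bronze into compression and the nickel alloy into tension.
Equating the net (thermal + elastic) strains gives |α₁ − α₂|·ΔT = P·[1/(A₁E₁) + 1/(A₂E₂)].
|α₁ − α₂|·ΔT = 4.2×10⁻⁶ × 193 = 0.0008106.
1/(A₁E₁) + 1/(A₂E₂) = 1/(1900×111×10³) + 1/(725×201×10³) = 1.16×10⁻⁸ N⁻¹.
So P = 0.0008106 / 1.16×10⁻⁸ = 69.86 kN.
σ_{nickel alloy} = P/A₂ = 69860/725 = 96.35 MPa, tensile.

σ ≈ 96.4 MPa (tensile)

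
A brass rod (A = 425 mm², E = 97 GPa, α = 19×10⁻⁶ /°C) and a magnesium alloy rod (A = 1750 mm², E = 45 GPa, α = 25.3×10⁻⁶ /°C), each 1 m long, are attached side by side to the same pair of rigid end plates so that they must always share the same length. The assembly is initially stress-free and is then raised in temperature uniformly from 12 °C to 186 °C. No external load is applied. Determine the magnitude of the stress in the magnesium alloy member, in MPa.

The magnesium alloy has the larger α, so on heating it would change length more than the brass if both were free. The rigid plates force a common final length, so the magnesium alloy is put into compression and the brass into tension, with equal and opposite forces P (no external load).
Setting the final lengths equal and cancelling L: (α₁ − α₂)ΔT = P/(A₁E₁) + P/(A₂E₂).
|α₁ − α₂|·ΔT = 6.3×10⁻⁶ × 174 = 0.001096.
1/(A₁E₁) + 1/(A₂E₂) = 1/(425×97×10³) + 1/(1750×45×10³) = 3.696×10⁻⁸ N⁻¹.
So P = 0.001096 / 3.696×10⁻⁸ = 29.66 kN.
σ_{magnesium alloy} = P/A₂ = 29660/1750 = 16.95 MPa, compressive.

σ ≈ 17 MPa (compressive)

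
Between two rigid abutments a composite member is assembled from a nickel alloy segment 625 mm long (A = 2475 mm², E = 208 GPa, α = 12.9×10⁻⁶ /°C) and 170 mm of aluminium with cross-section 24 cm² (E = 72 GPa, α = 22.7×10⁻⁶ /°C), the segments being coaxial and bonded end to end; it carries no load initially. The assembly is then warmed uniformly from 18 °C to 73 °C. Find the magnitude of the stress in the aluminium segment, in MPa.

If the supports were absent, the total length change would be Σ αᵢΔT Lᵢ = 12.9×10⁻⁶×55×625 + 22.7×10⁻⁶×55×170 = 0.6557 mm.
The walls prevent any net length change, so an axial force P (same in every segment) develops. Compatibility: P · Σ Lᵢ/(AᵢEᵢ) = δ_free.
Σ Lᵢ/(AᵢEᵢ) = 625/(2475×208×10³) + 170/(2400×72×10³) = 2.198×10⁻⁶ mm/N.
Hence P = δ_free / Σ(L/AE) = 0.6557/2.198×10⁻⁶ = 298.3 kN (compressive).
σ_{aluminium} = P / A = 298300 / 2400 = 124.3 MPa.

σ ≈ 124 MPa (compressive)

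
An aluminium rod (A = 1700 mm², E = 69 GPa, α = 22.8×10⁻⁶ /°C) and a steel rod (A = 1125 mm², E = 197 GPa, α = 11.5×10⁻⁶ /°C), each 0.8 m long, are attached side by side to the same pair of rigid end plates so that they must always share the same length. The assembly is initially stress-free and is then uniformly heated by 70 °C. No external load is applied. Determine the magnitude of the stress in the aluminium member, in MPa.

Equilibrium of a rigid end plate with no external load gives equal and opposite internal forces ±P in the two members. Since α_{aluminium} > α_{steel}, heating drives the aluminium into compression and the steel into tension.
Equating the net (thermal + elastic) strains gives |α₁ − α₂|·ΔT = P·[1/(A₁E₁) + 1/(A₂E₂)].
|α₁ − α₂|·ΔT = 11.3×10⁻⁶ × 70 = 0.000791.
1/(A₁E₁) + 1/(A₂E₂) = 1/(1700×69×10³) + 1/(1125×197×10³) = 1.304×10⁻⁸ N⁻¹.
So P = 0.000791 / 1.304×10⁻⁸ = 60.67 kN.
σ_{aluminium} = P/A₁ = 60670/1700 = 35.69 MPa, compressive.

σ ≈ 35.7 MPa (compressive)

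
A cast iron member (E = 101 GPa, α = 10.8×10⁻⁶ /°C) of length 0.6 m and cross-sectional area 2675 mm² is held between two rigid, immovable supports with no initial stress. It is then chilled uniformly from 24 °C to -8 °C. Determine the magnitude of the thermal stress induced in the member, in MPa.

With length fixed, the mechanical strain must cancel the thermal strain αΔT = 10.8×10⁻⁶ × 32 = 345.6×10⁻⁶.
Hence σ = E·αΔT = 101×10³ × 345.6×10⁻⁶ = 34.91 MPa, tensile.

σ ≈ 34.9 MPa (tensile)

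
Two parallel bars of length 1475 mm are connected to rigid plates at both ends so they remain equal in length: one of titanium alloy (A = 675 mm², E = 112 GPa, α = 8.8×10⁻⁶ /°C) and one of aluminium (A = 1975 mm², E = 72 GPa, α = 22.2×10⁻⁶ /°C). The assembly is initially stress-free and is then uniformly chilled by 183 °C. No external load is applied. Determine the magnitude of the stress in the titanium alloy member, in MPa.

σ ≈ 179 MPa (compressive)

Both members must finish at the same length. With the larger α, the aluminium tends to over-contract; the plates restrain it, putting the aluminium in tension and the titanium alloy in compression. With no external load the two internal forces are equal and opposite, magnitude P.
Compatibility of the two members (thermal + elastic change equal): (α₁ − α₂)ΔT = P·[1/(A₁E₁) + 1/(A₂E₂)].
|α₁ − α₂|·ΔT = 13.4×10⁻⁶ × 183 = 0.002452.
1/(A₁E₁) + 1/(A₂E₂) = 1/(675×112×10³) + 1/(1975×72×10³) = 2.026×10⁻⁸ N⁻¹.
P = 0.002452 / 2.026×10⁻⁸ = 121000 N = 121 kN.
σ_{titanium alloy} = P/A₁ = 121000/675 = 179.3 MPa, compressive.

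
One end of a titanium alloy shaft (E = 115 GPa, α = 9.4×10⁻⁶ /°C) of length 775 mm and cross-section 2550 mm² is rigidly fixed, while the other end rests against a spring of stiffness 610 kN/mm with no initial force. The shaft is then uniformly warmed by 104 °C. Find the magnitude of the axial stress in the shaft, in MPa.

σ ≈ 69.4 MPa (compressive)

The unrestrained thermal change is αΔT L = 9.4×10⁻⁶ × 104 × 775 = 0.7576 mm.
With a force P in the spring, the elastic change of the shaft is PL/(AE) and that of the spring is P/k; compatibility requires their sum to equal δ_free.
So P = δ_free / [L/(AE) + 1/k] = 0.7576 / [ 775/(2550×115×10³) + 1/(610×10³) ].
P = 0.7576 / 4.282×10⁻⁶ = 176900 N.
σ = P/A = 176900/2550 = 69.38 MPa.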